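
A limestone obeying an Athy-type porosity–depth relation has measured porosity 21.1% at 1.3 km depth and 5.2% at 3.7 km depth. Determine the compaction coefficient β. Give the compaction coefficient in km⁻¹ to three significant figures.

Athy: n(z) = n₀ e^(−βz) ⇒ n₁/n₂ = e^{β(z₂−z₁)} ⇒ β = ln(n₁/n₂)/(z₂−z₁)
β = ln(0.211/0.052) / (3.7 − 1.3) = ln(4.058) / 2.4 = 1.4006 / 2.4 = 0.5836 km⁻¹

0.584 km⁻¹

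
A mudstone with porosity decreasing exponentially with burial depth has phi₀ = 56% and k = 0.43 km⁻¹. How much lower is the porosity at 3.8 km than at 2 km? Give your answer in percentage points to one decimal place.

12.8 percentage points

phi(2) = 0.56·e^(−0.43×2) = 0.2370
phi(3.8) = 0.56·e^(−0.43×3.8) = 0.1093
Δphi = 0.2370 − 0.1093 = 0.1277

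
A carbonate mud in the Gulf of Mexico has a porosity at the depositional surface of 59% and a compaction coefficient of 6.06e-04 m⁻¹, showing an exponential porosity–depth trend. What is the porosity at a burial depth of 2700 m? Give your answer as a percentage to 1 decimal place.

11.5%

Working in km (1 km = 1000 m; k in km⁻¹ = k in m⁻¹ × 1000):
phi = phi₀·exp(−k·z) = 0.59 × exp(−0.606 × 2.7) = 0.59 × exp(−1.636)
  = 0.59 × 0.1947 = 0.1149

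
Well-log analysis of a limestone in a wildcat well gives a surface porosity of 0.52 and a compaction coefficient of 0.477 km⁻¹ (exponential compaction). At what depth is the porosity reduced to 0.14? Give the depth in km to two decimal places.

2.75 km

Invert Athy's law: z = ln(n₀/n) / k
z = ln(0.52/0.14) / 0.477 = ln(3.714) / 0.477 = 1.3122 / 0.477 = 2.751 km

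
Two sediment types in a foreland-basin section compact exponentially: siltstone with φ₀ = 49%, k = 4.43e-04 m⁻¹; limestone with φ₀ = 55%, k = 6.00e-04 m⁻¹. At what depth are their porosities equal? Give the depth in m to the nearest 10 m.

Working in km (1 km = 1000 m; k in km⁻¹ = k in m⁻¹ × 1000):
Set φ₀ₐ e^(−kₐZ) = φ₀ᵦ e^(−kᵦZ) ⇒ ln(φ₀ₐ/φ₀ᵦ) = (kₐ − kᵦ)·Z
Z = ln(0.49/0.55) / (0.443 − 0.6) = -0.1155 / -0.157 = 0.736 km

740 m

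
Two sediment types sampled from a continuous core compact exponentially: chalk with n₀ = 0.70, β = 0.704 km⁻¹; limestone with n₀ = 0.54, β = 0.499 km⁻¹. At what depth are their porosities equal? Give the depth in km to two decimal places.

Set n₀ₐ e^(−βₐd) = n₀ᵦ e^(−βᵦd) ⇒ ln(n₀ₐ/n₀ᵦ) = (βₐ − βᵦ)·d
d = ln(0.7/0.54) / (0.704 − 0.499) = 0.2595 / 0.205 = 1.266 km

1.27 km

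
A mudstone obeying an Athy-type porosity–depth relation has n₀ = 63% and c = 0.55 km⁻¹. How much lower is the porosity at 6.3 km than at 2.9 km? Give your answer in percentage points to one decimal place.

10.8 percentage points

n(2.9) = 0.63·e^(−0.55×2.9) = 0.1278
n(6.3) = 0.63·e^(−0.55×6.3) = 0.0197
Δn = 0.1278 − 0.0197 = 0.1081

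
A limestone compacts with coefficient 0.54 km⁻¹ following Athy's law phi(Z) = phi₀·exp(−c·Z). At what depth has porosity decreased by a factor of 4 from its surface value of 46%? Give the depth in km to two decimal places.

phi/phi₀ = 1/4 ⇒ exp(−c·Z) = 1/4 ⇒ Z = ln(4) / c
Z = 1.3863 / 0.54 = 2.567 km

2.57 km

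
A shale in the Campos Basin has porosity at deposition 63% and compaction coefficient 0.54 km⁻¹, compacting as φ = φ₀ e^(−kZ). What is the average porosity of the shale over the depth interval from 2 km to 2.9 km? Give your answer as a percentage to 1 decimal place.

⟨φ⟩ = (1/(Z₂−Z₁)) ∫ φ₀ e^(−kZ) dZ = φ₀·(e^(−k·Z₁) − e^(−k·Z₂)) / (k·(Z₂−Z₁))
e^(−0.54×2) = 0.3396; e^(−0.54×2.9) = 0.2089
⟨φ⟩ = 0.63 × (0.3396 − 0.2089) / (0.54 × 0.9) = 0.63 × 0.2690 = 0.1694

16.9%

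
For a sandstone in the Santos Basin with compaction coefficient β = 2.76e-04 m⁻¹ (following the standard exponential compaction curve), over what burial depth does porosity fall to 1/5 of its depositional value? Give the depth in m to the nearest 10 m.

Working in km (1 km = 1000 m; β in km⁻¹ = β in m⁻¹ × 1000):
φ/φ₀ = 1/5 ⇒ exp(−β·z) = 1/5 ⇒ z = ln(5) / β
z = 1.6094 / 0.276 = 5.831 km

5830 m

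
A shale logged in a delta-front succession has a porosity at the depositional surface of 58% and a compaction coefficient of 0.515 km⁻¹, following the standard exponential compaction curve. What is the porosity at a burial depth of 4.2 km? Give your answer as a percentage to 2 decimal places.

6.67%

φ = φ₀·exp(−c·d) = 0.58 × exp(−0.515 × 4.2) = 0.58 × exp(−2.163)
  = 0.58 × 0.1150 = 0.0667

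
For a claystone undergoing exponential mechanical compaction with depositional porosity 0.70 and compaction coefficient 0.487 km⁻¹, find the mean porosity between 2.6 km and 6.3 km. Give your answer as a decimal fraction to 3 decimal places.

⟨n⟩ = (1/(d₂−d₁)) ∫ n₀ e^(−cd) dd = n₀·(e^(−c·d₁) − e^(−c·d₂)) / (c·(d₂−d₁))
e^(−0.487×2.6) = 0.2819; e^(−0.487×6.3) = 0.0465
⟨n⟩ = 0.7 × (0.2819 − 0.0465) / (0.487 × 3.7) = 0.7 × 0.1306 = 0.0914

0.091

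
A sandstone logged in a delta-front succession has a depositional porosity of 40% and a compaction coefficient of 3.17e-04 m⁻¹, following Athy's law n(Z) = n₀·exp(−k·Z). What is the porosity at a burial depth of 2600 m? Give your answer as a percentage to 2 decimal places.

17.54%

Working in km (1 km = 1000 m; k in km⁻¹ = k in m⁻¹ × 1000):
n = n₀·exp(−k·Z) = 0.4 × exp(−0.317 × 2.6) = 0.4 × exp(−0.8242)
  = 0.4 × 0.4386 = 0.1754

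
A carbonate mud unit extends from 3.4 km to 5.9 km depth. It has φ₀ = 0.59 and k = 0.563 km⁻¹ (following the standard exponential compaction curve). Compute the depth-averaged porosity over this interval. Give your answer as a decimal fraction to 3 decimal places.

⟨φ⟩ = (1/(Z₂−Z₁)) ∫ φ₀ e^(−kZ) dZ = φ₀·(e^(−k·Z₁) − e^(−k·Z₂)) / (k·(Z₂−Z₁))
e^(−0.563×3.4) = 0.1475; e^(−0.563×5.9) = 0.0361
⟨φ⟩ = 0.59 × (0.1475 − 0.0361) / (0.563 × 2.5) = 0.59 × 0.0791 = 0.0467

0.047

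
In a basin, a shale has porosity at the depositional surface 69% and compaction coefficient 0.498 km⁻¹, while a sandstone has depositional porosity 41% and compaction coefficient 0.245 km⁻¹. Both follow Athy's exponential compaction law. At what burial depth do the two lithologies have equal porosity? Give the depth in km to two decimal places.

2.06 km

Set phi₀ₐ e^(−kₐZ) = phi₀ᵦ e^(−kᵦZ) ⇒ ln(phi₀ₐ/phi₀ᵦ) = (kₐ − kᵦ)·Z
Z = ln(0.69/0.41) / (0.498 − 0.245) = 0.5205 / 0.253 = 2.057 km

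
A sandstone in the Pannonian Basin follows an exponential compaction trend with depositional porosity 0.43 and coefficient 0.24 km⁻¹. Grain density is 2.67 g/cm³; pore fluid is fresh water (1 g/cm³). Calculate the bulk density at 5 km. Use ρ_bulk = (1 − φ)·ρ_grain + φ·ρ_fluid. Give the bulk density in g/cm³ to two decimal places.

Porosity at depth: phi = 0.43·exp(−0.24×5) = 0.43×0.3012 = 0.1295
Bulk density: ρ_b = (1−phi)ρ_g + phi·ρ_f = 0.8705×2.67 + 0.1295×1
       = 2.324 + 0.130 = 2.454 g/cm³

2.45 g/cm³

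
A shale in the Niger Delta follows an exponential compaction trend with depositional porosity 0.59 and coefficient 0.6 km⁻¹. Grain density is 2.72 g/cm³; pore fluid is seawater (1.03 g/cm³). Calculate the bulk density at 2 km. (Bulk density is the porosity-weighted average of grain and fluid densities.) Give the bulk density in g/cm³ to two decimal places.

Porosity at depth: phi = 0.59·exp(−0.6×2) = 0.59×0.3012 = 0.1777
Bulk density: ρ_b = (1−phi)ρ_g + phi·ρ_f = 0.8223×2.72 + 0.1777×1.03
       = 2.237 + 0.183 = 2.420 g/cm³

2.42 g/cm³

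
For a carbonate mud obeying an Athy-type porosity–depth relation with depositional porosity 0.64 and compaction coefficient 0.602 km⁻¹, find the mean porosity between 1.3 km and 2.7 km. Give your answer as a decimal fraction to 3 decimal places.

⟨n⟩ = (1/(Z₂−Z₁)) ∫ n₀ e^(−βZ) dZ = n₀·(e^(−β·Z₁) − e^(−β·Z₂)) / (β·(Z₂−Z₁))
e^(−0.602×1.3) = 0.4572; e^(−0.602×2.7) = 0.1968
⟨n⟩ = 0.64 × (0.4572 − 0.1968) / (0.602 × 1.4) = 0.64 × 0.3089 = 0.1977

0.198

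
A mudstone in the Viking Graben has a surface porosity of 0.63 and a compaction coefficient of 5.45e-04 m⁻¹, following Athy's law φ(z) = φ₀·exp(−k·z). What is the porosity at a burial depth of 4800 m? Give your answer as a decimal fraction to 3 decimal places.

Working in km (1 km = 1000 m; k in km⁻¹ = k in m⁻¹ × 1000):
φ = φ₀·exp(−k·z) = 0.63 × exp(−0.545 × 4.8) = 0.63 × exp(−2.616)
  = 0.63 × 0.0731 = 0.0460

0.046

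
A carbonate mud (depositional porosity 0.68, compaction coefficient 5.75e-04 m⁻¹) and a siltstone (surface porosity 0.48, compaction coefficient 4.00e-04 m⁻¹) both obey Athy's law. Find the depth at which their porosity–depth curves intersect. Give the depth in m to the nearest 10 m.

Working in km (1 km = 1000 m; c in km⁻¹ = c in m⁻¹ × 1000):
Set phi₀ₐ e^(−cₐZ) = phi₀ᵦ e^(−cᵦZ) ⇒ ln(phi₀ₐ/phi₀ᵦ) = (cₐ − cᵦ)·Z
Z = ln(0.68/0.48) / (0.575 − 0.4) = 0.3483 / 0.175 = 1.990 km

1990 m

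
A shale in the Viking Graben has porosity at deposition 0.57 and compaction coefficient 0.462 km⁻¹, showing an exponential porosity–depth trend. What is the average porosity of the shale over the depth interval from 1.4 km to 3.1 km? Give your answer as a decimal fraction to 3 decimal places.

⟨phi⟩ = (1/(Z₂−Z₁)) ∫ phi₀ e^(−βZ) dZ = phi₀·(e^(−β·Z₁) − e^(−β·Z₂)) / (β·(Z₂−Z₁))
e^(−0.462×1.4) = 0.5237; e^(−0.462×3.1) = 0.2388
⟨phi⟩ = 0.57 × (0.5237 − 0.2388) / (0.462 × 1.7) = 0.57 × 0.3628 = 0.2068

0.207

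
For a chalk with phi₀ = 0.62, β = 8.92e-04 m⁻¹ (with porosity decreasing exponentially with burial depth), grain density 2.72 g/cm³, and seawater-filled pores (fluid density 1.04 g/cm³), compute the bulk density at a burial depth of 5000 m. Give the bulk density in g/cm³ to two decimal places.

Working in km (1 km = 1000 m; β in km⁻¹ = β in m⁻¹ × 1000):
Porosity at depth: phi = 0.62·exp(−0.892×5) = 0.62×0.0116 = 0.0072
Bulk density: ρ_b = (1−phi)ρ_g + phi·ρ_f = 0.9928×2.72 + 0.0072×1.04
       = 2.701 + 0.007 = 2.708 g/cm³

2.71 g/cm³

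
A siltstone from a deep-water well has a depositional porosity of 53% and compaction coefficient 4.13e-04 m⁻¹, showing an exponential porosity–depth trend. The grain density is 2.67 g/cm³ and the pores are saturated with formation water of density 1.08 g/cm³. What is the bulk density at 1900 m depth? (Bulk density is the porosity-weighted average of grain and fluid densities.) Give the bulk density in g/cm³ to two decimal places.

Working in km (1 km = 1000 m; c in km⁻¹ = c in m⁻¹ × 1000):
Porosity at depth: φ = 0.53·exp(−0.413×1.9) = 0.53×0.4563 = 0.2418
Bulk density: ρ_b = (1−φ)ρ_g + φ·ρ_f = 0.7582×2.67 + 0.2418×1.08
       = 2.024 + 0.261 = 2.286 g/cm³

2.29 g/cm³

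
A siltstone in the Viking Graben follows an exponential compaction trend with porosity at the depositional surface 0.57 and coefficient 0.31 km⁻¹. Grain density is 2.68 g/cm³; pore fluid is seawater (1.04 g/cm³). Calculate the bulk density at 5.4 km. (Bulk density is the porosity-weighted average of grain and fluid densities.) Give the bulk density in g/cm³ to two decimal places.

Porosity at depth: n = 0.57·exp(−0.31×5.4) = 0.57×0.1875 = 0.1069
Bulk density: ρ_b = (1−n)ρ_g + n·ρ_f = 0.8931×2.68 + 0.1069×1.04
       = 2.394 + 0.111 = 2.505 g/cm³

2.50 g/cm³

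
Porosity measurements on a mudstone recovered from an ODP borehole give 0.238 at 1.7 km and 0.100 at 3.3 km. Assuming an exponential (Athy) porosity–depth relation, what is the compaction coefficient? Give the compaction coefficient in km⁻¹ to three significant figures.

0.542 km⁻¹

Athy: φ(Z) = φ₀ e^(−βZ) ⇒ φ₁/φ₂ = e^{β(Z₂−Z₁)} ⇒ β = ln(φ₁/φ₂)/(Z₂−Z₁)
β = ln(0.238/0.1) / (3.3 − 1.7) = ln(2.38) / 1.6 = 0.8671 / 1.6 = 0.5419 km⁻¹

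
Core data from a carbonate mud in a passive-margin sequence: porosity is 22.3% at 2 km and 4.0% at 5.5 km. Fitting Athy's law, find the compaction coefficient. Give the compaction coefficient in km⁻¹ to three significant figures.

0.491 km⁻¹

Athy: φ(d) = φ₀ e^(−βd) ⇒ φ₁/φ₂ = e^{β(d₂−d₁)} ⇒ β = ln(φ₁/φ₂)/(d₂−d₁)
β = ln(0.223/0.04) / (5.5 − 2) = ln(5.575) / 3.5 = 1.7183 / 3.5 = 0.4909 km⁻¹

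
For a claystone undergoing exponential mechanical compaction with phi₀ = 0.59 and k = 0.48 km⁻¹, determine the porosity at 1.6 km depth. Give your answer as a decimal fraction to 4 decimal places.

phi = phi₀·exp(−k·z) = 0.59 × exp(−0.48 × 1.6) = 0.59 × exp(−0.768)
  = 0.59 × 0.4639 = 0.2737

0.2737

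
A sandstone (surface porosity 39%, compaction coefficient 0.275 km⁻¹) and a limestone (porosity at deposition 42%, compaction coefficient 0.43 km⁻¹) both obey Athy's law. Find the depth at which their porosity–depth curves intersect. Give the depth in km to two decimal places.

0.48 km

Set n₀ₐ e^(−βₐz) = n₀ᵦ e^(−βᵦz) ⇒ ln(n₀ₐ/n₀ᵦ) = (βₐ − βᵦ)·z
z = ln(0.39/0.42) / (0.275 − 0.43) = -0.0741 / -0.155 = 0.478 km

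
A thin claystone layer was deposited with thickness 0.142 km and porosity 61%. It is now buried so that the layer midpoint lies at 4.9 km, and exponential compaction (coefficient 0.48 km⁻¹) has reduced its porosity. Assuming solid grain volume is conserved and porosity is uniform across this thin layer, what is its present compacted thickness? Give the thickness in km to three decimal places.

0.059 km

Porosity at 4.9 km: n = 0.61·exp(−0.48×4.9) = 0.0581
Solid-volume conservation: h(1−n) = h₀(1−n₀) ⇒ h = h₀·(1−n₀)/(1−n)
h = 0.142 × (1 − 0.61)/(1 − 0.0581) = 0.142 × 0.4140 = 0.0588 km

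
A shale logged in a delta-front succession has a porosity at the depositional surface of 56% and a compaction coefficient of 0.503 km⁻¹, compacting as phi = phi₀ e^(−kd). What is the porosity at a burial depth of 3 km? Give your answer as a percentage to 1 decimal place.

12.4%

phi = phi₀·exp(−k·d) = 0.56 × exp(−0.503 × 3) = 0.56 × exp(−1.509)
  = 0.56 × 0.2211 = 0.1238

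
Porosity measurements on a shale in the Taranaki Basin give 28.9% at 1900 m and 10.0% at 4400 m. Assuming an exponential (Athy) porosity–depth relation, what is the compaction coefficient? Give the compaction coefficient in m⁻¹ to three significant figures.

Working in km (1 km = 1000 m; β in km⁻¹ = β in m⁻¹ × 1000):
Athy: n(z) = n₀ e^(−βz) ⇒ n₁/n₂ = e^{β(z₂−z₁)} ⇒ β = ln(n₁/n₂)/(z₂−z₁)
β = ln(0.289/0.1) / (4.4 − 1.9) = ln(2.89) / 2.5 = 1.0613 / 2.5 = 0.4245 km⁻¹

0.000425 m⁻¹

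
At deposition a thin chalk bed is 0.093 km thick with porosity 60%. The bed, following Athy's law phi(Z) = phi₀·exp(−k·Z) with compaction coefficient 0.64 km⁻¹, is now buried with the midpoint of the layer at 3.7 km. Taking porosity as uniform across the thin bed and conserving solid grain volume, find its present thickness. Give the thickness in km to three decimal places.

0.039 km

Porosity at 3.7 km: phi = 0.6·exp(−0.64×3.7) = 0.0562
Solid-volume conservation: h(1−phi) = h₀(1−phi₀) ⇒ h = h₀·(1−phi₀)/(1−phi)
h = 0.093 × (1 − 0.6)/(1 − 0.0562) = 0.093 × 0.4238 = 0.0394 km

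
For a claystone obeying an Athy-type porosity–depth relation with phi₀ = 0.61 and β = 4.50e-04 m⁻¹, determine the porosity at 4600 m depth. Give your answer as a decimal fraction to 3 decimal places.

Working in km (1 km = 1000 m; β in km⁻¹ = β in m⁻¹ × 1000):
phi = phi₀·exp(−β·z) = 0.61 × exp(−0.45 × 4.6) = 0.61 × exp(−2.07)
  = 0.61 × 0.1262 = 0.0770

0.077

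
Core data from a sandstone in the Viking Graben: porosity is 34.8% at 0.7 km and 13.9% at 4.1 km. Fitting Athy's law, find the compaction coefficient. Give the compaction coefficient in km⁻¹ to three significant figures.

0.270 km⁻¹

Athy: phi(d) = phi₀ e^(−βd) ⇒ phi₁/phi₂ = e^{β(d₂−d₁)} ⇒ β = ln(phi₁/phi₂)/(d₂−d₁)
β = ln(0.348/0.139) / (4.1 − 0.7) = ln(2.504) / 3.4 = 0.9177 / 3.4 = 0.2699 km⁻¹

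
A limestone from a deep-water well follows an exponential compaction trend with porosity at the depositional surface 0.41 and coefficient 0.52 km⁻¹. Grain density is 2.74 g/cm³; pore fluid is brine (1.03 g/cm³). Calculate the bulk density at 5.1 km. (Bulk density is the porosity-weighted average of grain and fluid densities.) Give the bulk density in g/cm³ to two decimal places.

2.69 g/cm³

Porosity at depth: n = 0.41·exp(−0.52×5.1) = 0.41×0.0705 = 0.0289
Bulk density: ρ_b = (1−n)ρ_g + n·ρ_f = 0.9711×2.74 + 0.0289×1.03
       = 2.661 + 0.030 = 2.691 g/cm³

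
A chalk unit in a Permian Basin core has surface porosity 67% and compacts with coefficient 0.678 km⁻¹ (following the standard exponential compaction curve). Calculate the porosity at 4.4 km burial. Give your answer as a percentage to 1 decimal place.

n = n₀·exp(−k·z) = 0.67 × exp(−0.678 × 4.4) = 0.67 × exp(−2.983)
  = 0.67 × 0.0506 = 0.0339

3.4%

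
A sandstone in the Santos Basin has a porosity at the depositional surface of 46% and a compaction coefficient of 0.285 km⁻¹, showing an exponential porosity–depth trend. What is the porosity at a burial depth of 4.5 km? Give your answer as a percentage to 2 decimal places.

12.76%

n = n₀·exp(−k·Z) = 0.46 × exp(−0.285 × 4.5) = 0.46 × exp(−1.282)
  = 0.46 × 0.2773 = 0.1276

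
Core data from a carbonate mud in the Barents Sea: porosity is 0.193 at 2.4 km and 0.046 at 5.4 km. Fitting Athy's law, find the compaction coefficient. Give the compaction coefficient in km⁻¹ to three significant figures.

0.478 km⁻¹

Athy: n(z) = n₀ e^(−kz) ⇒ n₁/n₂ = e^{k(z₂−z₁)} ⇒ k = ln(n₁/n₂)/(z₂−z₁)
k = ln(0.193/0.046) / (5.4 − 2.4) = ln(4.196) / 3 = 1.4340 / 3 = 0.478 km⁻¹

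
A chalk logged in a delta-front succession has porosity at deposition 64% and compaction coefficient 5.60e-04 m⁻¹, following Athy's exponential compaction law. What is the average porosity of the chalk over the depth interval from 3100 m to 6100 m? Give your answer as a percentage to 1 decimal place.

5.5%

Working in km (1 km = 1000 m; k in km⁻¹ = k in m⁻¹ × 1000):
⟨φ⟩ = (1/(Z₂−Z₁)) ∫ φ₀ e^(−kZ) dZ = φ₀·(e^(−k·Z₁) − e^(−k·Z₂)) / (k·(Z₂−Z₁))
e^(−0.56×3.1) = 0.1762; e^(−0.56×6.1) = 0.0328
⟨φ⟩ = 0.64 × (0.1762 − 0.0328) / (0.56 × 3) = 0.64 × 0.0853 = 0.0546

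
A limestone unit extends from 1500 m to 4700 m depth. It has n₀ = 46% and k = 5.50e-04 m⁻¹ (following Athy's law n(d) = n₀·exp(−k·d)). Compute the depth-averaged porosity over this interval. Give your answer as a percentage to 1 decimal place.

Working in km (1 km = 1000 m; k in km⁻¹ = k in m⁻¹ × 1000):
⟨n⟩ = (1/(d₂−d₁)) ∫ n₀ e^(−kd) dd = n₀·(e^(−k·d₁) − e^(−k·d₂)) / (k·(d₂−d₁))
e^(−0.55×1.5) = 0.4382; e^(−0.55×4.7) = 0.0754
⟨n⟩ = 0.46 × (0.4382 − 0.0754) / (0.55 × 3.2) = 0.46 × 0.2062 = 0.0948

9.5%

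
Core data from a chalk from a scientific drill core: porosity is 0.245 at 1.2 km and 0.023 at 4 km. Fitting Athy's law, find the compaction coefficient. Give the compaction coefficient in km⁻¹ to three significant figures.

Athy: n(z) = n₀ e^(−cz) ⇒ n₁/n₂ = e^{c(z₂−z₁)} ⇒ c = ln(n₁/n₂)/(z₂−z₁)
c = ln(0.245/0.023) / (4 − 1.2) = ln(10.65) / 2.8 = 2.3658 / 2.8 = 0.8449 km⁻¹

0.845 km⁻¹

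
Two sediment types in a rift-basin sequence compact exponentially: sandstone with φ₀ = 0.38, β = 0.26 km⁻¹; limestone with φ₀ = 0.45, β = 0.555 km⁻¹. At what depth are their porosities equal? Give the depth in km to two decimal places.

0.57 km

Set φ₀ₐ e^(−βₐd) = φ₀ᵦ e^(−βᵦd) ⇒ ln(φ₀ₐ/φ₀ᵦ) = (βₐ − βᵦ)·d
d = ln(0.38/0.45) / (0.26 − 0.555) = -0.1691 / -0.295 = 0.573 km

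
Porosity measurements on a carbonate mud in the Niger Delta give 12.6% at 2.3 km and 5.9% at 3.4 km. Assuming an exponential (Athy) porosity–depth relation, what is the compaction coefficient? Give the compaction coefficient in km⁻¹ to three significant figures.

Athy: n(d) = n₀ e^(−βd) ⇒ n₁/n₂ = e^{β(d₂−d₁)} ⇒ β = ln(n₁/n₂)/(d₂−d₁)
β = ln(0.126/0.059) / (3.4 − 2.3) = ln(2.136) / 1.1 = 0.7587 / 1.1 = 0.6898 km⁻¹

0.690 km⁻¹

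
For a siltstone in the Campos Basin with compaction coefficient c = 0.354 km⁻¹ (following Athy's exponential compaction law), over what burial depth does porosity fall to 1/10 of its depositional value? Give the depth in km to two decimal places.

6.50 km

n/n₀ = 1/10 ⇒ exp(−c·z) = 1/10 ⇒ z = ln(10) / c
z = 2.3026 / 0.354 = 6.504 km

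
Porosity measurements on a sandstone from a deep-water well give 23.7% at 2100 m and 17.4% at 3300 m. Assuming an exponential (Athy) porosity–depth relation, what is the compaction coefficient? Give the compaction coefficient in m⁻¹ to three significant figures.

0.000258 m⁻¹

Working in km (1 km = 1000 m; k in km⁻¹ = k in m⁻¹ × 1000):
Athy: φ(Z) = φ₀ e^(−kZ) ⇒ φ₁/φ₂ = e^{k(Z₂−Z₁)} ⇒ k = ln(φ₁/φ₂)/(Z₂−Z₁)
k = ln(0.237/0.174) / (3.3 − 2.1) = ln(1.362) / 1.2 = 0.3090 / 1.2 = 0.2575 km⁻¹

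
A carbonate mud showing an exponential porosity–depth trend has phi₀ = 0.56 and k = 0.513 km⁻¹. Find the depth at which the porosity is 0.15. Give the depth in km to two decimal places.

2.57 km

Invert Athy's law: z = ln(phi₀/phi) / k
z = ln(0.56/0.15) / 0.513 = ln(3.733) / 0.513 = 1.3173 / 0.513 = 2.568 km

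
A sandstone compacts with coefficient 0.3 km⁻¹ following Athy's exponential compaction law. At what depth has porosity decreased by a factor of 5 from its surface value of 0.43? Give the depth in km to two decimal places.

n/n₀ = 1/5 ⇒ exp(−k·d) = 1/5 ⇒ d = ln(5) / k
d = 1.6094 / 0.3 = 5.365 km

5.36 km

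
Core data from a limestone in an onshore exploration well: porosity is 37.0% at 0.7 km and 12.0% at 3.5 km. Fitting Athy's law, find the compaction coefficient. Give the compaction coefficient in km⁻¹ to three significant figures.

0.402 km⁻¹

Athy: phi(d) = phi₀ e^(−cd) ⇒ phi₁/phi₂ = e^{c(d₂−d₁)} ⇒ c = ln(phi₁/phi₂)/(d₂−d₁)
c = ln(0.37/0.12) / (3.5 − 0.7) = ln(3.083) / 2.8 = 1.1260 / 2.8 = 0.4021 km⁻¹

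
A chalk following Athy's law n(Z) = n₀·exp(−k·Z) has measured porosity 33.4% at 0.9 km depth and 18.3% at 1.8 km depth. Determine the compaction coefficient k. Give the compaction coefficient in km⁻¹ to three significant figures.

Athy: n(Z) = n₀ e^(−kZ) ⇒ n₁/n₂ = e^{k(Z₂−Z₁)} ⇒ k = ln(n₁/n₂)/(Z₂−Z₁)
k = ln(0.334/0.183) / (1.8 − 0.9) = ln(1.825) / 0.9 = 0.6017 / 0.9 = 0.6685 km⁻¹

0.669 km⁻¹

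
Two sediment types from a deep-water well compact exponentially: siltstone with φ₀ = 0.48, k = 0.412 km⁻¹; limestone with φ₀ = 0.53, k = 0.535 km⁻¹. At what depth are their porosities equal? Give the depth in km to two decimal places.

Set φ₀ₐ e^(−kₐZ) = φ₀ᵦ e^(−kᵦZ) ⇒ ln(φ₀ₐ/φ₀ᵦ) = (kₐ − kᵦ)·Z
Z = ln(0.48/0.53) / (0.412 − 0.535) = -0.0991 / -0.123 = 0.806 km

0.81 km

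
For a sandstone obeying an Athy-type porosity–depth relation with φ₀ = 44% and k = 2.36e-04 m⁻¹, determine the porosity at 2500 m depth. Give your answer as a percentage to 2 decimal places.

Working in km (1 km = 1000 m; k in km⁻¹ = k in m⁻¹ × 1000):
φ = φ₀·exp(−k·Z) = 0.44 × exp(−0.236 × 2.5) = 0.44 × exp(−0.59)
  = 0.44 × 0.5543 = 0.2439

24.39%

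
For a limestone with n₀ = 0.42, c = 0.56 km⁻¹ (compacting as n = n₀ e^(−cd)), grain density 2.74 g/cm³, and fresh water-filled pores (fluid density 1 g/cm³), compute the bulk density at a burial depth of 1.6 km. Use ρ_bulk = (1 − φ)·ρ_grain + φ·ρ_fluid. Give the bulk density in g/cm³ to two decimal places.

2.44 g/cm³

Porosity at depth: n = 0.42·exp(−0.56×1.6) = 0.42×0.4082 = 0.1714
Bulk density: ρ_b = (1−n)ρ_g + n·ρ_f = 0.8286×2.74 + 0.1714×1
       = 2.270 + 0.171 = 2.442 g/cm³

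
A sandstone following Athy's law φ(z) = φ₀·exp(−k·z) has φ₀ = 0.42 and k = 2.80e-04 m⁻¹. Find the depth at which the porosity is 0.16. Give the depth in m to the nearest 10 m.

3450 m

Working in km (1 km = 1000 m; k in km⁻¹ = k in m⁻¹ × 1000):
Invert Athy's law: z = ln(φ₀/φ) / k
z = ln(0.42/0.16) / 0.28 = ln(2.625) / 0.28 = 0.9651 / 0.28 = 3.447 km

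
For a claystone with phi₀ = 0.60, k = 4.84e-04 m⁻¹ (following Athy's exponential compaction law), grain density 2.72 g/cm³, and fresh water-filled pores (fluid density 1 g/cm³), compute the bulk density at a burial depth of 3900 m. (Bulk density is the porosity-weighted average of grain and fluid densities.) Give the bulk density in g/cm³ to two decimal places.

Working in km (1 km = 1000 m; k in km⁻¹ = k in m⁻¹ × 1000):
Porosity at depth: phi = 0.6·exp(−0.484×3.9) = 0.6×0.1514 = 0.0909
Bulk density: ρ_b = (1−phi)ρ_g + phi·ρ_f = 0.9091×2.72 + 0.0909×1
       = 2.473 + 0.091 = 2.564 g/cm³

2.56 g/cm³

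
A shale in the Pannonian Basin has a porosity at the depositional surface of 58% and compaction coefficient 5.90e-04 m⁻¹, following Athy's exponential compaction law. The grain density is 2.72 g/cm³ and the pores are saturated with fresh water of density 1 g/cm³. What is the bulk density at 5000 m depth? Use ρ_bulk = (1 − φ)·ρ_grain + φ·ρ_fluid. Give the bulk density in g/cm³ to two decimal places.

Working in km (1 km = 1000 m; β in km⁻¹ = β in m⁻¹ × 1000):
Porosity at depth: φ = 0.58·exp(−0.59×5) = 0.58×0.0523 = 0.0304
Bulk density: ρ_b = (1−φ)ρ_g + φ·ρ_f = 0.9696×2.72 + 0.0304×1
       = 2.637 + 0.030 = 2.668 g/cm³

2.67 g/cm³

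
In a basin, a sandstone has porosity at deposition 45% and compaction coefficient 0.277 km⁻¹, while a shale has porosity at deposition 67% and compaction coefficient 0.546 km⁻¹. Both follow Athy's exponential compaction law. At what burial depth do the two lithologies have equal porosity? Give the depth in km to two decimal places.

Set n₀ₐ e^(−cₐd) = n₀ᵦ e^(−cᵦd) ⇒ ln(n₀ₐ/n₀ᵦ) = (cₐ − cᵦ)·d
d = ln(0.45/0.67) / (0.277 − 0.546) = -0.3980 / -0.269 = 1.480 km

1.48 km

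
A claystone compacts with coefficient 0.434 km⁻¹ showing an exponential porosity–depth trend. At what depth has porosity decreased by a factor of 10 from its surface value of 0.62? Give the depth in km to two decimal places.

n/n₀ = 1/10 ⇒ exp(−k·Z) = 1/10 ⇒ Z = ln(10) / k
Z = 2.3026 / 0.434 = 5.305 km

5.31 km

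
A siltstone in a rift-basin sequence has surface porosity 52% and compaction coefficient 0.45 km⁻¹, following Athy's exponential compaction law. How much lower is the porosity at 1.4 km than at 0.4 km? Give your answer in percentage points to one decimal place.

15.7 percentage points

φ(0.4) = 0.52·e^(−0.45×0.4) = 0.4343
φ(1.4) = 0.52·e^(−0.45×1.4) = 0.2769
Δφ = 0.4343 − 0.2769 = 0.1574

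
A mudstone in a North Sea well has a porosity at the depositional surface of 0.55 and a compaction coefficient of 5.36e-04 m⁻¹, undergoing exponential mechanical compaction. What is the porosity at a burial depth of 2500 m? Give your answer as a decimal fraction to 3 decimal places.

0.144

Working in km (1 km = 1000 m; β in km⁻¹ = β in m⁻¹ × 1000):
φ = φ₀·exp(−β·d) = 0.55 × exp(−0.536 × 2.5) = 0.55 × exp(−1.34)
  = 0.55 × 0.2618 = 0.1440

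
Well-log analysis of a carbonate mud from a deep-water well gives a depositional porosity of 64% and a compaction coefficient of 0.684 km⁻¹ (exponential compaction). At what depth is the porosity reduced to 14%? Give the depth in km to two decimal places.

2.22 km

Invert Athy's law: d = ln(n₀/n) / β
d = ln(0.64/0.14) / 0.684 = ln(4.571) / 0.684 = 1.5198 / 0.684 = 2.222 km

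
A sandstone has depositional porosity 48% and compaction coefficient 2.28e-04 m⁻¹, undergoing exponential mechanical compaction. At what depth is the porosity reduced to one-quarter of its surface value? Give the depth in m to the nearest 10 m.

6080 m

Working in km (1 km = 1000 m; β in km⁻¹ = β in m⁻¹ × 1000):
φ/φ₀ = 1/4 ⇒ exp(−β·Z) = 1/4 ⇒ Z = ln(4) / β
Z = 1.3863 / 0.228 = 6.080 km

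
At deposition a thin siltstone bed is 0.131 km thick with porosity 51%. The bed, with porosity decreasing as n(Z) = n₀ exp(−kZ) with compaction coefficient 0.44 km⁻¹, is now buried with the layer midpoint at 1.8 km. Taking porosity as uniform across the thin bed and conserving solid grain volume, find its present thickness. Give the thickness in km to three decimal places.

0.083 km

Porosity at 1.8 km: n = 0.51·exp(−0.44×1.8) = 0.2310
Solid-volume conservation: h(1−n) = h₀(1−n₀) ⇒ h = h₀·(1−n₀)/(1−n)
h = 0.131 × (1 − 0.51)/(1 − 0.2310) = 0.131 × 0.6372 = 0.0835 km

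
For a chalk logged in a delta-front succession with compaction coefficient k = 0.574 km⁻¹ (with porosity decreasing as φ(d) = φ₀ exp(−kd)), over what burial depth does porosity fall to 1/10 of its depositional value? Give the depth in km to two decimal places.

4.01 km

φ/φ₀ = 1/10 ⇒ exp(−k·d) = 1/10 ⇒ d = ln(10) / k
d = 2.3026 / 0.574 = 4.011 km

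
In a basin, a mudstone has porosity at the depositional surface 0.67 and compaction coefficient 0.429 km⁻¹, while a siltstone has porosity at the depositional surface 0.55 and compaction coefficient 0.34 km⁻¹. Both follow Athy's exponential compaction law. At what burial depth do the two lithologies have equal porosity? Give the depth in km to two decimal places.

2.22 km

Set φ₀ₐ e^(−βₐZ) = φ₀ᵦ e^(−βᵦZ) ⇒ ln(φ₀ₐ/φ₀ᵦ) = (βₐ − βᵦ)·Z
Z = ln(0.67/0.55) / (0.429 − 0.34) = 0.1974 / 0.089 = 2.218 km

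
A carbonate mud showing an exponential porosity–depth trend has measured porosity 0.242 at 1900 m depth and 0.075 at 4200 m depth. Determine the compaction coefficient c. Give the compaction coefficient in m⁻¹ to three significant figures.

0.000509 m⁻¹

Working in km (1 km = 1000 m; c in km⁻¹ = c in m⁻¹ × 1000):
Athy: phi(Z) = phi₀ e^(−cZ) ⇒ phi₁/phi₂ = e^{c(Z₂−Z₁)} ⇒ c = ln(phi₁/phi₂)/(Z₂−Z₁)
c = ln(0.242/0.075) / (4.2 − 1.9) = ln(3.227) / 2.3 = 1.1714 / 2.3 = 0.5093 km⁻¹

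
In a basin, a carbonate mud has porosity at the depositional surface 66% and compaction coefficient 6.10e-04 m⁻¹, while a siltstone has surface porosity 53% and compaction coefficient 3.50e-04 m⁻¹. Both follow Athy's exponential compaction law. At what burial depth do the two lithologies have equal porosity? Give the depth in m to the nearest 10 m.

Working in km (1 km = 1000 m; k in km⁻¹ = k in m⁻¹ × 1000):
Set n₀ₐ e^(−kₐZ) = n₀ᵦ e^(−kᵦZ) ⇒ ln(n₀ₐ/n₀ᵦ) = (kₐ − kᵦ)·Z
Z = ln(0.66/0.53) / (0.61 − 0.35) = 0.2194 / 0.26 = 0.844 km

840 m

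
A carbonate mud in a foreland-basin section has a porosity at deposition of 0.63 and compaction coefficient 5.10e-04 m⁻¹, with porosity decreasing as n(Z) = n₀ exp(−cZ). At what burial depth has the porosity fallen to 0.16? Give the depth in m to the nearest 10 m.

2690 m

Working in km (1 km = 1000 m; c in km⁻¹ = c in m⁻¹ × 1000):
Invert Athy's law: Z = ln(n₀/n) / c
Z = ln(0.63/0.16) / 0.51 = ln(3.938) / 0.51 = 1.3705 / 0.51 = 2.687 km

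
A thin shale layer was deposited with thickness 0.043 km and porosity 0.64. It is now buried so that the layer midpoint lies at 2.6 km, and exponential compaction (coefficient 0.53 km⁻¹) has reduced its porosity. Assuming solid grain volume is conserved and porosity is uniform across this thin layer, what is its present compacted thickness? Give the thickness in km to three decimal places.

Porosity at 2.6 km: phi = 0.64·exp(−0.53×2.6) = 0.1613
Solid-volume conservation: h(1−phi) = h₀(1−phi₀) ⇒ h = h₀·(1−phi₀)/(1−phi)
h = 0.043 × (1 − 0.64)/(1 − 0.1613) = 0.043 × 0.4293 = 0.0185 km

0.018 km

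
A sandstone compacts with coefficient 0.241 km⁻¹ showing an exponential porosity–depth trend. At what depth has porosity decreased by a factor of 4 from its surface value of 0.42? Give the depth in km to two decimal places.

5.75 km

n/n₀ = 1/4 ⇒ exp(−k·Z) = 1/4 ⇒ Z = ln(4) / k
Z = 1.3863 / 0.241 = 5.752 km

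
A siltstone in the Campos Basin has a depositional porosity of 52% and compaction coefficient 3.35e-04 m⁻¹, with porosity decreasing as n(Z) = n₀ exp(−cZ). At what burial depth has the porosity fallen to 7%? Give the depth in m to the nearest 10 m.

5990 m

Working in km (1 km = 1000 m; c in km⁻¹ = c in m⁻¹ × 1000):
Invert Athy's law: Z = ln(n₀/n) / c
Z = ln(0.52/0.07) / 0.335 = ln(7.429) / 0.335 = 2.0053 / 0.335 = 5.986 km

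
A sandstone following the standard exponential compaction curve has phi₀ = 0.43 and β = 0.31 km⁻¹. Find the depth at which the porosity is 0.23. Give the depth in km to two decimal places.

2.02 km

Invert Athy's law: d = ln(phi₀/phi) / β
d = ln(0.43/0.23) / 0.31 = ln(1.87) / 0.31 = 0.6257 / 0.31 = 2.018 km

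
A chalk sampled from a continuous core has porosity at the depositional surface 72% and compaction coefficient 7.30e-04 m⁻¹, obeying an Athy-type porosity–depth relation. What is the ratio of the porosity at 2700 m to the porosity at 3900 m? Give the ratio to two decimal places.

Working in km (1 km = 1000 m; c in km⁻¹ = c in m⁻¹ × 1000):
phi(z₁)/phi(z₂) = e^(−c·z₁)/e^(−c·z₂) = e^{c(z₂−z₁)}
= exp(0.73 × 1.2) = exp(0.876) = 2.4013

2.40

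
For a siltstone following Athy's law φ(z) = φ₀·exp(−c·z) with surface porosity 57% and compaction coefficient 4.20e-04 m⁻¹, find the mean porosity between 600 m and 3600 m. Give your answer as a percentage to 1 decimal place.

Working in km (1 km = 1000 m; c in km⁻¹ = c in m⁻¹ × 1000):
⟨φ⟩ = (1/(z₂−z₁)) ∫ φ₀ e^(−cz) dz = φ₀·(e^(−c·z₁) − e^(−c·z₂)) / (c·(z₂−z₁))
e^(−0.42×0.6) = 0.7772; e^(−0.42×3.6) = 0.2205
⟨φ⟩ = 0.57 × (0.7772 − 0.2205) / (0.42 × 3) = 0.57 × 0.4419 = 0.2519

25.2%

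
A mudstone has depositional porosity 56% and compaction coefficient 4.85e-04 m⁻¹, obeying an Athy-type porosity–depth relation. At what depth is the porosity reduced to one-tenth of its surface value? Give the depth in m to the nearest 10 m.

4750 m

Working in km (1 km = 1000 m; β in km⁻¹ = β in m⁻¹ × 1000):
phi/phi₀ = 1/10 ⇒ exp(−β·z) = 1/10 ⇒ z = ln(10) / β
z = 2.3026 / 0.485 = 4.748 km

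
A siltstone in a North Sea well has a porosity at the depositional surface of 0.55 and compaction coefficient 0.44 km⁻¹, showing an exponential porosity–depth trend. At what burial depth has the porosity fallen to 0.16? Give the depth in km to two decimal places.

Invert Athy's law: d = ln(phi₀/phi) / k
d = ln(0.55/0.16) / 0.44 = ln(3.438) / 0.44 = 1.2347 / 0.44 = 2.806 km

2.81 km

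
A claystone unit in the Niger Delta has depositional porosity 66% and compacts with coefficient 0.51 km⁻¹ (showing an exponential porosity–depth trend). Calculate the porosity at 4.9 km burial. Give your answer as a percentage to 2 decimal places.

5.42%

φ = φ₀·exp(−β·d) = 0.66 × exp(−0.51 × 4.9) = 0.66 × exp(−2.499)
  = 0.66 × 0.0822 = 0.0542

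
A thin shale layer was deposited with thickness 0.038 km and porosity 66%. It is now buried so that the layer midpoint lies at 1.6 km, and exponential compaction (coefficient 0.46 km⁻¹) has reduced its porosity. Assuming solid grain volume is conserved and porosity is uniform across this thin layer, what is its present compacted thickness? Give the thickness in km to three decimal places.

0.019 km

Porosity at 1.6 km: n = 0.66·exp(−0.46×1.6) = 0.3162
Solid-volume conservation: h(1−n) = h₀(1−n₀) ⇒ h = h₀·(1−n₀)/(1−n)
h = 0.038 × (1 − 0.66)/(1 − 0.3162) = 0.038 × 0.4972 = 0.0189 km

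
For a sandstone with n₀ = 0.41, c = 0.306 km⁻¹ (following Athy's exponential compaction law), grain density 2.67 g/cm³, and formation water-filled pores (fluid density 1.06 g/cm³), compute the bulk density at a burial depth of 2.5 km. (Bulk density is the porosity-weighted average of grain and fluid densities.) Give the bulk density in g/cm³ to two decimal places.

2.36 g/cm³

Porosity at depth: n = 0.41·exp(−0.306×2.5) = 0.41×0.4653 = 0.1908
Bulk density: ρ_b = (1−n)ρ_g + n·ρ_f = 0.8092×2.67 + 0.1908×1.06
       = 2.161 + 0.202 = 2.363 g/cm³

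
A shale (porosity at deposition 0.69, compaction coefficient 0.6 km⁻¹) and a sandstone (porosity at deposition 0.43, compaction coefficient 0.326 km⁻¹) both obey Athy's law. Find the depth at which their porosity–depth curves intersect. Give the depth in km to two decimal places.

Set φ₀ₐ e^(−cₐd) = φ₀ᵦ e^(−cᵦd) ⇒ ln(φ₀ₐ/φ₀ᵦ) = (cₐ − cᵦ)·d
d = ln(0.69/0.43) / (0.6 − 0.326) = 0.4729 / 0.274 = 1.726 km

1.73 km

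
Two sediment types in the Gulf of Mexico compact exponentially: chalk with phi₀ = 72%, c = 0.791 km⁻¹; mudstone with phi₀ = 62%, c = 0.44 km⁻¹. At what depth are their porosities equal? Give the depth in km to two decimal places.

Set phi₀ₐ e^(−cₐz) = phi₀ᵦ e^(−cᵦz) ⇒ ln(phi₀ₐ/phi₀ᵦ) = (cₐ − cᵦ)·z
z = ln(0.72/0.62) / (0.791 − 0.44) = 0.1495 / 0.351 = 0.426 km

0.43 km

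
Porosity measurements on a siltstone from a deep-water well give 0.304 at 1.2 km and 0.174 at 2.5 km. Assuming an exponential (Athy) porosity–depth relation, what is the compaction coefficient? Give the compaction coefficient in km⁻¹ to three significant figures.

0.429 km⁻¹

Athy: n(Z) = n₀ e^(−kZ) ⇒ n₁/n₂ = e^{k(Z₂−Z₁)} ⇒ k = ln(n₁/n₂)/(Z₂−Z₁)
k = ln(0.304/0.174) / (2.5 − 1.2) = ln(1.747) / 1.3 = 0.5580 / 1.3 = 0.4292 km⁻¹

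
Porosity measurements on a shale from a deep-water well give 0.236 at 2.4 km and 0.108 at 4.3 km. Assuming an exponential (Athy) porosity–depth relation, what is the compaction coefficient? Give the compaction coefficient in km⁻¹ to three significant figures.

0.411 km⁻¹

Athy: n(Z) = n₀ e^(−cZ) ⇒ n₁/n₂ = e^{c(Z₂−Z₁)} ⇒ c = ln(n₁/n₂)/(Z₂−Z₁)
c = ln(0.236/0.108) / (4.3 − 2.4) = ln(2.185) / 1.9 = 0.7817 / 1.9 = 0.4114 km⁻¹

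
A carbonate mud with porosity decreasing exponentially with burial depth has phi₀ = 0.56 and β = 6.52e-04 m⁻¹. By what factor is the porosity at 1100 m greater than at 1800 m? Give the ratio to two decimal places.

1.58

Working in km (1 km = 1000 m; β in km⁻¹ = β in m⁻¹ × 1000):
phi(d₁)/phi(d₂) = e^(−β·d₁)/e^(−β·d₂) = e^{β(d₂−d₁)}
= exp(0.652 × 0.7) = exp(0.4564) = 1.5784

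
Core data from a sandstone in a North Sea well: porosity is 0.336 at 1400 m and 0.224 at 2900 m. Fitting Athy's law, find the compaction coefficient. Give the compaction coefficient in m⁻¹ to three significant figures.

Working in km (1 km = 1000 m; c in km⁻¹ = c in m⁻¹ × 1000):
Athy: n(Z) = n₀ e^(−cZ) ⇒ n₁/n₂ = e^{c(Z₂−Z₁)} ⇒ c = ln(n₁/n₂)/(Z₂−Z₁)
c = ln(0.336/0.224) / (2.9 − 1.4) = ln(1.5) / 1.5 = 0.4055 / 1.5 = 0.2703 km⁻¹

0.000270 m⁻¹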